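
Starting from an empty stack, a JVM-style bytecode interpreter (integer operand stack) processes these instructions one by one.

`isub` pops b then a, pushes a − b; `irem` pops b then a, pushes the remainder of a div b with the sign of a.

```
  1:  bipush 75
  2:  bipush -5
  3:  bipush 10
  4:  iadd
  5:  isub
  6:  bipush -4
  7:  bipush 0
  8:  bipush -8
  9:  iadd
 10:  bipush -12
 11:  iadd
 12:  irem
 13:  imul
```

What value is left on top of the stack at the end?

-280

bipush 75  → [75]
bipush -5  → [75, -5]
bipush 10  → [75, -5, 10]
iadd       → [75, 5]
isub       → [70]
bipush -4  → [70, -4]
bipush 0   → [70, -4, 0]
bipush -8  → [70, -4, 0, -8]
iadd       → [70, -4, -8]
bipush -12 → [70, -4, -8, -12]
iadd       → [70, -4, -20]
irem       → [70, -4]
imul       → [-280]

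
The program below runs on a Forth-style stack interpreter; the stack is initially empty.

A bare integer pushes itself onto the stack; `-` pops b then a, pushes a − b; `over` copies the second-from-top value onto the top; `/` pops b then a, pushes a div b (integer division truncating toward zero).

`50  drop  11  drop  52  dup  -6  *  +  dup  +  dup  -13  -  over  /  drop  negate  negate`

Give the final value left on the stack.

50     → 50
drop   → (empty)
11     → 11
drop   → (empty)
52     → 52
dup    → 52 52
-6     → 52 52 -6
*      → 52 -312
+      → -260
dup    → -260 -260
+      → -520
dup    → -520 -520
-13    → -520 -520 -13
-      → -520 -507
over   → -520 -507 -520
/      → -520 0
drop   → -520
negate → 520
negate → -520

-520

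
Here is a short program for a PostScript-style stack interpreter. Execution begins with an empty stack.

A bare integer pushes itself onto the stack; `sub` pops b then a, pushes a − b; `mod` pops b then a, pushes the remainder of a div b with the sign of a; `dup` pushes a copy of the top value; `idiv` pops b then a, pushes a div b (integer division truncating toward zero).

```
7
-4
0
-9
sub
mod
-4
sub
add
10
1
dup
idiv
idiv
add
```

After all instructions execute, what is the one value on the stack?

17

7    : 7
-4   : 7 -4
0    : 7 -4 0
-9   : 7 -4 0 -9
sub  : 7 -4 9
mod  : 7 -4
-4   : 7 -4 -4
sub  : 7 0
add  : 7
10   : 7 10
1    : 7 10 1
dup  : 7 10 1 1
idiv : 7 10 1
idiv : 7 10
add  : 17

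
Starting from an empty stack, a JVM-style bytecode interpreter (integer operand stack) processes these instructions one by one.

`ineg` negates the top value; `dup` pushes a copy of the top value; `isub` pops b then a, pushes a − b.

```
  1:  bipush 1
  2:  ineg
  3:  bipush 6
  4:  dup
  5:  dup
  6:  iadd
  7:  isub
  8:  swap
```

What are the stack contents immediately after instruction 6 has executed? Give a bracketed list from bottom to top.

bipush 1 → 1
ineg     → -1
bipush 6 → -1 6
dup      → -1 6 6
dup      → -1 6 6 6
iadd     → -1 6 12

[-1, 6, 12]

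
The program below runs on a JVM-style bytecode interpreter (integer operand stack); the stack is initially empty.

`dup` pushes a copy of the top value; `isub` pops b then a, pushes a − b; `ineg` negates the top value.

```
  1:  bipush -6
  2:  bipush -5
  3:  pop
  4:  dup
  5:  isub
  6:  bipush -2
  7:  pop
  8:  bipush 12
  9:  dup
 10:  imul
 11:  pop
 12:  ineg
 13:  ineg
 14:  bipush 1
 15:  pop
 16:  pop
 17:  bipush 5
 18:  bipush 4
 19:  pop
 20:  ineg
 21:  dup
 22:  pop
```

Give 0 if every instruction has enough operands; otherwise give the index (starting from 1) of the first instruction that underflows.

0

bipush -6 : [-6]
bipush -5 : [-6, -5]
pop       : [-6]
dup       : [-6, -6]
isub      : [0]
bipush -2 : [0, -2]
pop       : [0]
bipush 12 : [0, 12]
dup       : [0, 12, 12]
imul      : [0, 144]
pop       : [0]
ineg      : [0]
ineg      : [0]
bipush 1  : [0, 1]
pop       : [0]
pop       : []
bipush 5  : [5]
bipush 4  : [5, 4]
pop       : [5]
ineg      : [-5]
dup       : [-5, -5]
pop       : [-5]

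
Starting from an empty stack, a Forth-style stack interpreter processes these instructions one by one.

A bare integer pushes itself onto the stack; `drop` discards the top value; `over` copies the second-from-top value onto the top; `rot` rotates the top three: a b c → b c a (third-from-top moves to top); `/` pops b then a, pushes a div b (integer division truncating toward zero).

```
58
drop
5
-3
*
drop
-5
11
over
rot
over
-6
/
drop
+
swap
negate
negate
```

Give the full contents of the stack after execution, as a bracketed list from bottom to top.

[-10, 11]

58     → [58]
drop   → []
5      → [5]
-3     → [5, -3]
*      → [-15]
drop   → []
-5     → [-5]
11     → [-5, 11]
over   → [-5, 11, -5]
rot    → [11, -5, -5]
over   → [11, -5, -5, -5]
-6     → [11, -5, -5, -5, -6]
/      → [11, -5, -5, 0]
drop   → [11, -5, -5]
+      → [11, -10]
swap   → [-10, 11]
negate → [-10, -11]
negate → [-10, 11]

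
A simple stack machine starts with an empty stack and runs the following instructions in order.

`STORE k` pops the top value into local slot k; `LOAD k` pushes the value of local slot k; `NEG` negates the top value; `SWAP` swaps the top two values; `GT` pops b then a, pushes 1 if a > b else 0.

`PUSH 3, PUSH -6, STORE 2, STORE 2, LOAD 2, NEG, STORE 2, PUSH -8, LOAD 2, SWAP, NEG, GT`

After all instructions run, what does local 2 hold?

-3

PUSH 3  : 3
PUSH -6 : 3 -6
STORE 2 : 3
STORE 2 : (empty)
LOAD 2  : 3
NEG     : -3
STORE 2 : (empty)
PUSH -8 : -8
LOAD 2  : -8 -3
SWAP    : -3 -8
NEG     : -3 8
GT      : 0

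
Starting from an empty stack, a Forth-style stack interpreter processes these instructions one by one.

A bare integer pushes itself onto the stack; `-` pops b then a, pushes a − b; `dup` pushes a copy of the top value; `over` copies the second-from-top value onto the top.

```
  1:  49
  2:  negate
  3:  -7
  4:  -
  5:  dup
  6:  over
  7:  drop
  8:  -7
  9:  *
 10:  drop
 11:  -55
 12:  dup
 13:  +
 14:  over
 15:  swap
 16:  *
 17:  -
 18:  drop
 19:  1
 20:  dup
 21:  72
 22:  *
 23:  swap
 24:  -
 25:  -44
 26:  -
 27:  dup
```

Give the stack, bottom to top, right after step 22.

[1, 72]

49     -> 49
negate -> -49
-7     -> -49 -7
-      -> -42
dup    -> -42 -42
over   -> -42 -42 -42
drop   -> -42 -42
-7     -> -42 -42 -7
*      -> -42 294
drop   -> -42
-55    -> -42 -55
dup    -> -42 -55 -55
+      -> -42 -110
over   -> -42 -110 -42
swap   -> -42 -42 -110
*      -> -42 4620
-      -> -4662
drop   -> (empty)
1      -> 1
dup    -> 1 1
72     -> 1 1 72
*      -> 1 72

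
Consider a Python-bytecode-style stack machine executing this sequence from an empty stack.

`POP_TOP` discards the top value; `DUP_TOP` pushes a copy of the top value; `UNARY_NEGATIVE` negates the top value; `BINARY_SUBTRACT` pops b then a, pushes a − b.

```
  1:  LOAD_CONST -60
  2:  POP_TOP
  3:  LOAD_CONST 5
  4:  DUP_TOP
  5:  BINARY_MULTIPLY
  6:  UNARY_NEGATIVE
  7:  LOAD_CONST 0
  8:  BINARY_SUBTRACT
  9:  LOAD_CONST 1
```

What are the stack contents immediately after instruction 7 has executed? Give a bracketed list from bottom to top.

[-25, 0]

LOAD_CONST -60  -> [-60]
POP_TOP         -> []
LOAD_CONST 5    -> [5]
DUP_TOP         -> [5, 5]
BINARY_MULTIPLY -> [25]
UNARY_NEGATIVE  -> [-25]
LOAD_CONST 0    -> [-25, 0]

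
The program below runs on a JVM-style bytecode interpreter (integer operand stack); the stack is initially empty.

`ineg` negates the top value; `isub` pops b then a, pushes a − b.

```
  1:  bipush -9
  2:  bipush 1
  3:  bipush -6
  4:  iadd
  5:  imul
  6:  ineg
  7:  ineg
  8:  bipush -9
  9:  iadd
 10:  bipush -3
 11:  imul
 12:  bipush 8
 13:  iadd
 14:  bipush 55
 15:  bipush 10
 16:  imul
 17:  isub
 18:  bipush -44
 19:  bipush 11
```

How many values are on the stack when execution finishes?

bipush -9  → [-9]
bipush 1   → [-9, 1]
bipush -6  → [-9, 1, -6]
iadd       → [-9, -5]
imul       → [45]
ineg       → [-45]
ineg       → [45]
bipush -9  → [45, -9]
iadd       → [36]
bipush -3  → [36, -3]
imul       → [-108]
bipush 8   → [-108, 8]
iadd       → [-100]
bipush 55  → [-100, 55]
bipush 10  → [-100, 55, 10]
imul       → [-100, 550]
isub       → [-650]
bipush -44 → [-650, -44]
bipush 11  → [-650, -44, 11]

3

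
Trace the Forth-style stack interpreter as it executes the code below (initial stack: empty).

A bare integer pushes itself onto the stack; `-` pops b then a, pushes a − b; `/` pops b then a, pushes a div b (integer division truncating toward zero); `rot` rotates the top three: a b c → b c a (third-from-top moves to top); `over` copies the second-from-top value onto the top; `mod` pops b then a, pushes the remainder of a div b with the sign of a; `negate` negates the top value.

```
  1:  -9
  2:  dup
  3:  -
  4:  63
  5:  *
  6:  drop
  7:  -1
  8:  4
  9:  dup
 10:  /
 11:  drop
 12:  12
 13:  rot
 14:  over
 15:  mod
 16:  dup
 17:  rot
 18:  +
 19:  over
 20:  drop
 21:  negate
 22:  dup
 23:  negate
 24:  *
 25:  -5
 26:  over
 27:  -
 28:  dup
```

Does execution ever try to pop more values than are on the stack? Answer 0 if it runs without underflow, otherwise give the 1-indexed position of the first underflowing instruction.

13

-9   -> -9
dup  -> -9 -9
-    -> 0
63   -> 0 63
*    -> 0
drop -> (empty)
-1   -> -1
4    -> -1 4
dup  -> -1 4 4
/    -> -1 1
drop -> -1
12   -> -1 12
rot  — needs 3 operands, stack has 2 → underflow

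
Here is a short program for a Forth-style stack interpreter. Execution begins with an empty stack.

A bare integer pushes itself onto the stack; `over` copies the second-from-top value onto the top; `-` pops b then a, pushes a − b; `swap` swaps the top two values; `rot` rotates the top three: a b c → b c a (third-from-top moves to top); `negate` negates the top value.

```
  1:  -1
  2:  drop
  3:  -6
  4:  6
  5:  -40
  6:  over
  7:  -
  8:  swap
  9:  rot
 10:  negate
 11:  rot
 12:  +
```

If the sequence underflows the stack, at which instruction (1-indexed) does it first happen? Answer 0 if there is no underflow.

0

-1     : -1
drop   : (empty)
-6     : -6
6      : -6 6
-40    : -6 6 -40
over   : -6 6 -40 6
-      : -6 6 -46
swap   : -6 -46 6
rot    : -46 6 -6
negate : -46 6 6
rot    : 6 6 -46
+      : 6 -40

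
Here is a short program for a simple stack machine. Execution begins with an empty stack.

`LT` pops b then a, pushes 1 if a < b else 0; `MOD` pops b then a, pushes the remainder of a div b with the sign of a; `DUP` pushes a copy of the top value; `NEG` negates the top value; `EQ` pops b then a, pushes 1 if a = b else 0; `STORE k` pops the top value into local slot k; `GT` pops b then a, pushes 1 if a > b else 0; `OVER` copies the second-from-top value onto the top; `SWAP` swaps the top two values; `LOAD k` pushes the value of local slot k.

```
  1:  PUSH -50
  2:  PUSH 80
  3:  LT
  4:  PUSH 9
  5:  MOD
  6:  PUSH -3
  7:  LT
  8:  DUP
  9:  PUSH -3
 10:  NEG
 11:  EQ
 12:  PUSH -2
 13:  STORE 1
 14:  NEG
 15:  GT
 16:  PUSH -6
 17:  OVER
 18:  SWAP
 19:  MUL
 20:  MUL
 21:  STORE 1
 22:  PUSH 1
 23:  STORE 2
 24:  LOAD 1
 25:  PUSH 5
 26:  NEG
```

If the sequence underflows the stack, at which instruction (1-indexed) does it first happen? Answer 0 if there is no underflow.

PUSH -50 -> [-50]
PUSH 80  -> [-50, 80]
LT       -> [1]
PUSH 9   -> [1, 9]
MOD      -> [1]
PUSH -3  -> [1, -3]
LT       -> [0]
DUP      -> [0, 0]
PUSH -3  -> [0, 0, -3]
NEG      -> [0, 0, 3]
EQ       -> [0, 0]
PUSH -2  -> [0, 0, -2]
STORE 1  -> [0, 0]
NEG      -> [0, 0]
GT       -> [0]
PUSH -6  -> [0, -6]
OVER     -> [0, -6, 0]
SWAP     -> [0, 0, -6]
MUL      -> [0, 0]
MUL      -> [0]
STORE 1  -> []
PUSH 1   -> [1]
STORE 2  -> []
LOAD 1   -> [0]
PUSH 5   -> [0, 5]
NEG      -> [0, -5]

0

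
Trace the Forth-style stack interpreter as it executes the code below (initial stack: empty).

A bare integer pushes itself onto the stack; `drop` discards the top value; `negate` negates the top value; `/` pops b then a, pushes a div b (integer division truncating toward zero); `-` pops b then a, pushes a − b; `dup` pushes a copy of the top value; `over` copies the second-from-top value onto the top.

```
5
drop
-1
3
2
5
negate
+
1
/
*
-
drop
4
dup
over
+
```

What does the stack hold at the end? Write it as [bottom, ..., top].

[4, 8]

5      : 5
drop   : (empty)
-1     : -1
3      : -1 3
2      : -1 3 2
5      : -1 3 2 5
negate : -1 3 2 -5
+      : -1 3 -3
1      : -1 3 -3 1
/      : -1 3 -3
*      : -1 -9
-      : 8
drop   : (empty)
4      : 4
dup    : 4 4
over   : 4 4 4
+      : 4 8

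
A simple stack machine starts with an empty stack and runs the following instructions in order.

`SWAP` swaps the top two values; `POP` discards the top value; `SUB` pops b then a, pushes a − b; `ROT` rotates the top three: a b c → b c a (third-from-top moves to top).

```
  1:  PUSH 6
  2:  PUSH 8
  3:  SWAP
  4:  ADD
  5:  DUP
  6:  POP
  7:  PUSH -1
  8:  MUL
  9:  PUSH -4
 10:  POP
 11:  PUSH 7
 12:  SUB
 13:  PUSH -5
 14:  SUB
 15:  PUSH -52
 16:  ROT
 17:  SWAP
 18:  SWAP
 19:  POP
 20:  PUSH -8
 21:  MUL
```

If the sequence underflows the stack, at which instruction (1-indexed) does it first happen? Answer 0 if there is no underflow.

PUSH 6   -> 6
PUSH 8   -> 6 8
SWAP     -> 8 6
ADD      -> 14
DUP      -> 14 14
POP      -> 14
PUSH -1  -> 14 -1
MUL      -> -14
PUSH -4  -> -14 -4
POP      -> -14
PUSH 7   -> -14 7
SUB      -> -21
PUSH -5  -> -21 -5
SUB      -> -16
PUSH -52 -> -16 -52
ROT  — needs 3 operands, stack has 2 → underflow

16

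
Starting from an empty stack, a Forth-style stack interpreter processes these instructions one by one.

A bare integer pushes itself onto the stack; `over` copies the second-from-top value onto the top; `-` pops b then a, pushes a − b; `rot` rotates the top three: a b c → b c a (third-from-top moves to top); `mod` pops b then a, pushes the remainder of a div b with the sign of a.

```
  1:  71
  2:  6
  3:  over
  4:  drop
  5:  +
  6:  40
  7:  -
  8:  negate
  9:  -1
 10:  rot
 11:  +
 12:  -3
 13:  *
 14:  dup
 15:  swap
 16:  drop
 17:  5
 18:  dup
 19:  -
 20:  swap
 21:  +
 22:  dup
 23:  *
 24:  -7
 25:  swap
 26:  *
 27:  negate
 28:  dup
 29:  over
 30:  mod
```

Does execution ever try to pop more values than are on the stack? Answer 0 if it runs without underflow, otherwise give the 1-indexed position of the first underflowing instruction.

71     → [71]
6      → [71, 6]
over   → [71, 6, 71]
drop   → [71, 6]
+      → [77]
40     → [77, 40]
-      → [37]
negate → [-37]
-1     → [-37, -1]
rot  — needs 3 operands, stack has 2 → underflow

10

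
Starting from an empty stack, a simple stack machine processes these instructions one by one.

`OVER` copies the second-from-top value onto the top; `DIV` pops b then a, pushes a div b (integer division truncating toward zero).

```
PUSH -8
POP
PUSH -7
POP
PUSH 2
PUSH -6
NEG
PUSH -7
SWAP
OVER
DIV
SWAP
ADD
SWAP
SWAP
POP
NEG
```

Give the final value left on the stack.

-2

PUSH -8 -> -8
POP     -> (empty)
PUSH -7 -> -7
POP     -> (empty)
PUSH 2  -> 2
PUSH -6 -> 2 -6
NEG     -> 2 6
PUSH -7 -> 2 6 -7
SWAP    -> 2 -7 6
OVER    -> 2 -7 6 -7
DIV     -> 2 -7 0
SWAP    -> 2 0 -7
ADD     -> 2 -7
SWAP    -> -7 2
SWAP    -> 2 -7
POP     -> 2
NEG     -> -2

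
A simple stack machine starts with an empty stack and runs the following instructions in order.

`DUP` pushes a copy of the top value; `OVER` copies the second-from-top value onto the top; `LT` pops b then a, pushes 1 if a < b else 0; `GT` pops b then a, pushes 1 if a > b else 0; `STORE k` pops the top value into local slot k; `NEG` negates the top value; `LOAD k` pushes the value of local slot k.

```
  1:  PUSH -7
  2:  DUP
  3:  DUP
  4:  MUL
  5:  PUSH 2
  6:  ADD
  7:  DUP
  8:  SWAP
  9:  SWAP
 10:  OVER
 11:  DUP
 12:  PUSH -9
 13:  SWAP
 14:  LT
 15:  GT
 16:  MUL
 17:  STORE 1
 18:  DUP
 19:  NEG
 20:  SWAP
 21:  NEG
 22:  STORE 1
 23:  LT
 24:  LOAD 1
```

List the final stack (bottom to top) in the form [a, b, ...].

[0, -51]

PUSH -7 → [-7]
DUP     → [-7, -7]
DUP     → [-7, -7, -7]
MUL     → [-7, 49]
PUSH 2  → [-7, 49, 2]
ADD     → [-7, 51]
DUP     → [-7, 51, 51]
SWAP    → [-7, 51, 51]
SWAP    → [-7, 51, 51]
OVER    → [-7, 51, 51, 51]
DUP     → [-7, 51, 51, 51, 51]
PUSH -9 → [-7, 51, 51, 51, 51, -9]
SWAP    → [-7, 51, 51, 51, -9, 51]
LT      → [-7, 51, 51, 51, 1]
GT      → [-7, 51, 51, 1]
MUL     → [-7, 51, 51]
STORE 1 → [-7, 51]
DUP     → [-7, 51, 51]
NEG     → [-7, 51, -51]
SWAP    → [-7, -51, 51]
NEG     → [-7, -51, -51]
STORE 1 → [-7, -51]
LT      → [0]
LOAD 1  → [0, -51]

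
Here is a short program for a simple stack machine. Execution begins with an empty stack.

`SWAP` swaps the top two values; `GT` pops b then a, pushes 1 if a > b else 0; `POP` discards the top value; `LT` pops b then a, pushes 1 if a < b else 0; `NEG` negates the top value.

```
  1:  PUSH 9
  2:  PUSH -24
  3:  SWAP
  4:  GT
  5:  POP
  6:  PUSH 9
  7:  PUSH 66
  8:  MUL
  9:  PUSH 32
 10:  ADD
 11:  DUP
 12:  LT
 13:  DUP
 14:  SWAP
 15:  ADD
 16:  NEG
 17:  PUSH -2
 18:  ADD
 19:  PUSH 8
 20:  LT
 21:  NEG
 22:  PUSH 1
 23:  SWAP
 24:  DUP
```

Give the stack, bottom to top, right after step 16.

PUSH 9   : 9
PUSH -24 : 9 -24
SWAP     : -24 9
GT       : 0
POP      : (empty)
PUSH 9   : 9
PUSH 66  : 9 66
MUL      : 594
PUSH 32  : 594 32
ADD      : 626
DUP      : 626 626
LT       : 0
DUP      : 0 0
SWAP     : 0 0
ADD      : 0
NEG      : 0

[0]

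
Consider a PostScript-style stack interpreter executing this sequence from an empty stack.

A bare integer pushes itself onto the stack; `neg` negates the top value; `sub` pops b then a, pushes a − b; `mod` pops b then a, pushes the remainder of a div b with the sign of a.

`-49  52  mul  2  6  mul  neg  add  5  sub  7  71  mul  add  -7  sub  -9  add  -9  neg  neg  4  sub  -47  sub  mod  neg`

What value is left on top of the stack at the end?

-49 -> -49
52  -> -49 52
mul -> -2548
2   -> -2548 2
6   -> -2548 2 6
mul -> -2548 12
neg -> -2548 -12
add -> -2560
5   -> -2560 5
sub -> -2565
7   -> -2565 7
71  -> -2565 7 71
mul -> -2565 497
add -> -2068
-7  -> -2068 -7
sub -> -2061
-9  -> -2061 -9
add -> -2070
-9  -> -2070 -9
neg -> -2070 9
neg -> -2070 -9
4   -> -2070 -9 4
sub -> -2070 -13
-47 -> -2070 -13 -47
sub -> -2070 34
mod -> -30
neg -> 30

30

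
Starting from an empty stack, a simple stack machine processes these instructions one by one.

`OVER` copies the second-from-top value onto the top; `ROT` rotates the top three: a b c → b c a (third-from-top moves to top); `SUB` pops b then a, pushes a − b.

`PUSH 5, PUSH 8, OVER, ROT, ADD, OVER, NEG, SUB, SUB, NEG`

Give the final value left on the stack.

10

PUSH 5 → 5
PUSH 8 → 5 8
OVER   → 5 8 5
ROT    → 8 5 5
ADD    → 8 10
OVER   → 8 10 8
NEG    → 8 10 -8
SUB    → 8 18
SUB    → -10
NEG    → 10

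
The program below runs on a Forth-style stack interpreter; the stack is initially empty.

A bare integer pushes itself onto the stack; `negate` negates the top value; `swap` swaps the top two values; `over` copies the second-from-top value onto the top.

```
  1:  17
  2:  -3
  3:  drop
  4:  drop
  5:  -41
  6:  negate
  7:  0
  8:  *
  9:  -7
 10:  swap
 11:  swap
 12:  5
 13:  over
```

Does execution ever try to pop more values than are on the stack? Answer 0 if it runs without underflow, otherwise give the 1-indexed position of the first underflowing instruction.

17      [17]
-3      [17, -3]
drop    [17]
drop    []
-41     [-41]
negate  [41]
0       [41, 0]
*       [0]
-7      [0, -7]
swap    [-7, 0]
swap    [0, -7]
5       [0, -7, 5]
over    [0, -7, 5, -7]

0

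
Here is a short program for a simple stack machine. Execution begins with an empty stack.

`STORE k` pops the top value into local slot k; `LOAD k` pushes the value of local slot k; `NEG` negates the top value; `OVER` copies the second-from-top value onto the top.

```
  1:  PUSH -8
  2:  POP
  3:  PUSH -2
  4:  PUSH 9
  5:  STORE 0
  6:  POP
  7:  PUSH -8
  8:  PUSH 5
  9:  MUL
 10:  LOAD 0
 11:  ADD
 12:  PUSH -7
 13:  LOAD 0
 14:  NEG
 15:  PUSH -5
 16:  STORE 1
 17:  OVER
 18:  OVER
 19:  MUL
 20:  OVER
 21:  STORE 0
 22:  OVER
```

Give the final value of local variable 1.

PUSH -8 → [-8]
POP     → []
PUSH -2 → [-2]
PUSH 9  → [-2, 9]
STORE 0 → [-2]
POP     → []
PUSH -8 → [-8]
PUSH 5  → [-8, 5]
MUL     → [-40]
LOAD 0  → [-40, 9]
ADD     → [-31]
PUSH -7 → [-31, -7]
LOAD 0  → [-31, -7, 9]
NEG     → [-31, -7, -9]
PUSH -5 → [-31, -7, -9, -5]
STORE 1 → [-31, -7, -9]
OVER    → [-31, -7, -9, -7]
OVER    → [-31, -7, -9, -7, -9]
MUL     → [-31, -7, -9, 63]
OVER    → [-31, -7, -9, 63, -9]
STORE 0 → [-31, -7, -9, 63]
OVER    → [-31, -7, -9, 63, -9]

-5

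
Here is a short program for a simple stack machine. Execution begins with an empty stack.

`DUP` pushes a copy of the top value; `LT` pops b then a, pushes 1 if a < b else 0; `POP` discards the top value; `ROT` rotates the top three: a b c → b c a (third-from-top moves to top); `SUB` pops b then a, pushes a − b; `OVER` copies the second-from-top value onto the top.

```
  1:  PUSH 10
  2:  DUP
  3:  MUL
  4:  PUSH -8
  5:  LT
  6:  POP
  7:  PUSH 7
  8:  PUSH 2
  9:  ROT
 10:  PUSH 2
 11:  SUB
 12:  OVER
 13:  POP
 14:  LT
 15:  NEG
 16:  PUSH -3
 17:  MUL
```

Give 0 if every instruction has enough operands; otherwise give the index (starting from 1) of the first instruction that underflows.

9

PUSH 10 → [10]
DUP     → [10, 10]
MUL     → [100]
PUSH -8 → [100, -8]
LT      → [0]
POP     → []
PUSH 7  → [7]
PUSH 2  → [7, 2]
ROT  — needs 3 operands, stack has 2 → underflow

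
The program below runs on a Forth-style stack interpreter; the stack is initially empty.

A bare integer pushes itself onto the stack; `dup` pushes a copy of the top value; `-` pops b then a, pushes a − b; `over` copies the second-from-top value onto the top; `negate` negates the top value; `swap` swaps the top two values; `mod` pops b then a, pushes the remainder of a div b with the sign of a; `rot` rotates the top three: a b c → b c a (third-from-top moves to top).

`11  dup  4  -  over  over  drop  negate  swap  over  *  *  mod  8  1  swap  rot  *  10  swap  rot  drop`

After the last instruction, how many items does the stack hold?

11     → [11]
dup    → [11, 11]
4      → [11, 11, 4]
-      → [11, 7]
over   → [11, 7, 11]
over   → [11, 7, 11, 7]
drop   → [11, 7, 11]
negate → [11, 7, -11]
swap   → [11, -11, 7]
over   → [11, -11, 7, -11]
*      → [11, -11, -77]
*      → [11, 847]
mod    → [11]
8      → [11, 8]
1      → [11, 8, 1]
swap   → [11, 1, 8]
rot    → [1, 8, 11]
*      → [1, 88]
10     → [1, 88, 10]
swap   → [1, 10, 88]
rot    → [10, 88, 1]
drop   → [10, 88]

2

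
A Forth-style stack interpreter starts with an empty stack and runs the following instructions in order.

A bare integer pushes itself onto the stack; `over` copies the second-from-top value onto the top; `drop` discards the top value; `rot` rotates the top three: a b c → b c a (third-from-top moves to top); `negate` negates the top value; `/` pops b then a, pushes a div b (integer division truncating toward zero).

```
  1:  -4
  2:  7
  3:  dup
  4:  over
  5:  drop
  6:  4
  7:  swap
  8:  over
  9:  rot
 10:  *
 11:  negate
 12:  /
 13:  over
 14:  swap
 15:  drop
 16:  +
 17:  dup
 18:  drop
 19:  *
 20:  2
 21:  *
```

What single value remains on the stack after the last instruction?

-4     : -4
7      : -4 7
dup    : -4 7 7
over   : -4 7 7 7
drop   : -4 7 7
4      : -4 7 7 4
swap   : -4 7 4 7
over   : -4 7 4 7 4
rot    : -4 7 7 4 4
*      : -4 7 7 16
negate : -4 7 7 -16
/      : -4 7 0
over   : -4 7 0 7
swap   : -4 7 7 0
drop   : -4 7 7
+      : -4 14
dup    : -4 14 14
drop   : -4 14
*      : -56
2      : -56 2
*      : -112

-112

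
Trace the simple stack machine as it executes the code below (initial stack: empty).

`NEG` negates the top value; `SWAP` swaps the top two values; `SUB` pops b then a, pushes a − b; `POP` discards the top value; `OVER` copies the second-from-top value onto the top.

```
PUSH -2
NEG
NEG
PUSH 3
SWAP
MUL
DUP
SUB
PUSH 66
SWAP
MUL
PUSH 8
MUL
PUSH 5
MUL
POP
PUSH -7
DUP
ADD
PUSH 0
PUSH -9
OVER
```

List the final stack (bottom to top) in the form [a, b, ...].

PUSH -2 -> [-2]
NEG     -> [2]
NEG     -> [-2]
PUSH 3  -> [-2, 3]
SWAP    -> [3, -2]
MUL     -> [-6]
DUP     -> [-6, -6]
SUB     -> [0]
PUSH 66 -> [0, 66]
SWAP    -> [66, 0]
MUL     -> [0]
PUSH 8  -> [0, 8]
MUL     -> [0]
PUSH 5  -> [0, 5]
MUL     -> [0]
POP     -> []
PUSH -7 -> [-7]
DUP     -> [-7, -7]
ADD     -> [-14]
PUSH 0  -> [-14, 0]
PUSH -9 -> [-14, 0, -9]
OVER    -> [-14, 0, -9, 0]

[-14, 0, -9, 0]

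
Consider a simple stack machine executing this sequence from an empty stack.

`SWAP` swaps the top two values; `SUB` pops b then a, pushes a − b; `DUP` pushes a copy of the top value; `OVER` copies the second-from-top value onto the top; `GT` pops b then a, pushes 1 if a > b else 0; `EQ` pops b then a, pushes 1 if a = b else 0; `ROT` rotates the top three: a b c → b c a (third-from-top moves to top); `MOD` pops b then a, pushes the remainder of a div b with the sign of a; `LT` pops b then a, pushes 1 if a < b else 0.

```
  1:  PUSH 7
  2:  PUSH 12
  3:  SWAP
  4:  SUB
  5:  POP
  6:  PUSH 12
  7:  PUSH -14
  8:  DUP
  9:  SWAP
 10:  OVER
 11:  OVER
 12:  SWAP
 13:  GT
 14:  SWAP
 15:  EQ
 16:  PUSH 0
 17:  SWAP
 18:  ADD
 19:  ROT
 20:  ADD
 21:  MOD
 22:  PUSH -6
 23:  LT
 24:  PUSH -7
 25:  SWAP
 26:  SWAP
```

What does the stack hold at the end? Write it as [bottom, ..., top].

[0, -7]

PUSH 7   -> 7
PUSH 12  -> 7 12
SWAP     -> 12 7
SUB      -> 5
POP      -> (empty)
PUSH 12  -> 12
PUSH -14 -> 12 -14
DUP      -> 12 -14 -14
SWAP     -> 12 -14 -14
OVER     -> 12 -14 -14 -14
OVER     -> 12 -14 -14 -14 -14
SWAP     -> 12 -14 -14 -14 -14
GT       -> 12 -14 -14 0
SWAP     -> 12 -14 0 -14
EQ       -> 12 -14 0
PUSH 0   -> 12 -14 0 0
SWAP     -> 12 -14 0 0
ADD      -> 12 -14 0
ROT      -> -14 0 12
ADD      -> -14 12
MOD      -> -2
PUSH -6  -> -2 -6
LT       -> 0
PUSH -7  -> 0 -7
SWAP     -> -7 0
SWAP     -> 0 -7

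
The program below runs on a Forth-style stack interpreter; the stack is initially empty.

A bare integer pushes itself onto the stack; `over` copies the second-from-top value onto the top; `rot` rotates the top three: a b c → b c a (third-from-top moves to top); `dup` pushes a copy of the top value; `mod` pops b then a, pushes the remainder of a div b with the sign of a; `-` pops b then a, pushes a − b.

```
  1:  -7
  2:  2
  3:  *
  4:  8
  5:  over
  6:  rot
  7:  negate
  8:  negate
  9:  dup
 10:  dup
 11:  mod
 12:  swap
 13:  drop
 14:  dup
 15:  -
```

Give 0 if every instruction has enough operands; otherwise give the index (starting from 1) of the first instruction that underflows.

-7     : -7
2      : -7 2
*      : -14
8      : -14 8
over   : -14 8 -14
rot    : 8 -14 -14
negate : 8 -14 14
negate : 8 -14 -14
dup    : 8 -14 -14 -14
dup    : 8 -14 -14 -14 -14
mod    : 8 -14 -14 0
swap   : 8 -14 0 -14
drop   : 8 -14 0
dup    : 8 -14 0 0
-      : 8 -14 0

0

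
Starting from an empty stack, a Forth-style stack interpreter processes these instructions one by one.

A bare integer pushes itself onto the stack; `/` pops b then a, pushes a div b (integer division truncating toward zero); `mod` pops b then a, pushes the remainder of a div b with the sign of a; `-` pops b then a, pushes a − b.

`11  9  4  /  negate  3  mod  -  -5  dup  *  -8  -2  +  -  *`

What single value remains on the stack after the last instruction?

11     : 11
9      : 11 9
4      : 11 9 4
/      : 11 2
negate : 11 -2
3      : 11 -2 3
mod    : 11 -2
-      : 13
-5     : 13 -5
dup    : 13 -5 -5
*      : 13 25
-8     : 13 25 -8
-2     : 13 25 -8 -2
+      : 13 25 -10
-      : 13 35
*      : 455

455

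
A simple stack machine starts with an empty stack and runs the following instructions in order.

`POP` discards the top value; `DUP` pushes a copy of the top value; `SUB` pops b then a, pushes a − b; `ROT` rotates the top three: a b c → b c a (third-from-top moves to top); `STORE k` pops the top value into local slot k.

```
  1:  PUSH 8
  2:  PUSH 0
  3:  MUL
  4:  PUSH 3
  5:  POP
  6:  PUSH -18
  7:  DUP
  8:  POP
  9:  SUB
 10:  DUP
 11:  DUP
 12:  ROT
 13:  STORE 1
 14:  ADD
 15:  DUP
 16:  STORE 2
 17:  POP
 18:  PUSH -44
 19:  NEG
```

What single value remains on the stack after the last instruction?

44

PUSH 8   -> [8]
PUSH 0   -> [8, 0]
MUL      -> [0]
PUSH 3   -> [0, 3]
POP      -> [0]
PUSH -18 -> [0, -18]
DUP      -> [0, -18, -18]
POP      -> [0, -18]
SUB      -> [18]
DUP      -> [18, 18]
DUP      -> [18, 18, 18]
ROT      -> [18, 18, 18]
STORE 1  -> [18, 18]
ADD      -> [36]
DUP      -> [36, 36]
STORE 2  -> [36]
POP      -> []
PUSH -44 -> [-44]
NEG      -> [44]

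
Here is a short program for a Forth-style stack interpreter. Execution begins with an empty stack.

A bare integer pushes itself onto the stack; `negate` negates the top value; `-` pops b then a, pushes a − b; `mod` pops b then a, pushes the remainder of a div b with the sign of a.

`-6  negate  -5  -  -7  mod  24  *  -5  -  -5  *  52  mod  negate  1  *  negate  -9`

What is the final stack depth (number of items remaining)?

2

-6      [-6]
negate  [6]
-5      [6, -5]
-       [11]
-7      [11, -7]
mod     [4]
24      [4, 24]
*       [96]
-5      [96, -5]
-       [101]
-5      [101, -5]
*       [-505]
52      [-505, 52]
mod     [-37]
negate  [37]
1       [37, 1]
*       [37]
negate  [-37]
-9      [-37, -9]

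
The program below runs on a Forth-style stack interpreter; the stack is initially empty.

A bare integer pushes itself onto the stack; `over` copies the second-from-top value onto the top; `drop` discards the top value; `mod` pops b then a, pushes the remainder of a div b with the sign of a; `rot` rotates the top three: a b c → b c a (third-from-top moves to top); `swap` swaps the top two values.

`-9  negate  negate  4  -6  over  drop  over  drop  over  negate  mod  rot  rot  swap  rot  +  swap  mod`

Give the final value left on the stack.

-9     : -9
negate : 9
negate : -9
4      : -9 4
-6     : -9 4 -6
over   : -9 4 -6 4
drop   : -9 4 -6
over   : -9 4 -6 4
drop   : -9 4 -6
over   : -9 4 -6 4
negate : -9 4 -6 -4
mod    : -9 4 -2
rot    : 4 -2 -9
rot    : -2 -9 4
swap   : -2 4 -9
rot    : 4 -9 -2
+      : 4 -11
swap   : -11 4
mod    : -3

-3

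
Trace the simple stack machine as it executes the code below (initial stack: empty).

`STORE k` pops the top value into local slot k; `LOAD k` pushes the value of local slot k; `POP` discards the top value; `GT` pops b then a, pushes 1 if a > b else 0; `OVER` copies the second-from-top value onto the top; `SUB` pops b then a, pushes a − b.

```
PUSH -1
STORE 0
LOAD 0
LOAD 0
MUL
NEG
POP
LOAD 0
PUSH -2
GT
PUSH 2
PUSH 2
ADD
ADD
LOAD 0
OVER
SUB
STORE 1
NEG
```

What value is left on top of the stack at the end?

-5

PUSH -1 -> [-1]
STORE 0 -> []
LOAD 0  -> [-1]
LOAD 0  -> [-1, -1]
MUL     -> [1]
NEG     -> [-1]
POP     -> []
LOAD 0  -> [-1]
PUSH -2 -> [-1, -2]
GT      -> [1]
PUSH 2  -> [1, 2]
PUSH 2  -> [1, 2, 2]
ADD     -> [1, 4]
ADD     -> [5]
LOAD 0  -> [5, -1]
OVER    -> [5, -1, 5]
SUB     -> [5, -6]
STORE 1 -> [5]
NEG     -> [-5]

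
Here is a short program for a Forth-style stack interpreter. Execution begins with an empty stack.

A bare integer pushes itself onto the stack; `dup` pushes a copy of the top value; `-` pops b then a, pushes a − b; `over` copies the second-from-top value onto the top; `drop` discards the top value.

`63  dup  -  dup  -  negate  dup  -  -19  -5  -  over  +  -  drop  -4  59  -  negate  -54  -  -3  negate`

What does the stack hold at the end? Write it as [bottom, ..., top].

[117, 3]

63      63
dup     63 63
-       0
dup     0 0
-       0
negate  0
dup     0 0
-       0
-19     0 -19
-5      0 -19 -5
-       0 -14
over    0 -14 0
+       0 -14
-       14
drop    (empty)
-4      -4
59      -4 59
-       -63
negate  63
-54     63 -54
-       117
-3      117 -3
negate  117 3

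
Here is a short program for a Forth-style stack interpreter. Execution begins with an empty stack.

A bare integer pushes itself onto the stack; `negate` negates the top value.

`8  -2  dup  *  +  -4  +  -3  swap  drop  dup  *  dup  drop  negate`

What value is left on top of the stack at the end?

-9

8      → [8]
-2     → [8, -2]
dup    → [8, -2, -2]
*      → [8, 4]
+      → [12]
-4     → [12, -4]
+      → [8]
-3     → [8, -3]
swap   → [-3, 8]
drop   → [-3]
dup    → [-3, -3]
*      → [9]
dup    → [9, 9]
drop   → [9]
negate → [-9]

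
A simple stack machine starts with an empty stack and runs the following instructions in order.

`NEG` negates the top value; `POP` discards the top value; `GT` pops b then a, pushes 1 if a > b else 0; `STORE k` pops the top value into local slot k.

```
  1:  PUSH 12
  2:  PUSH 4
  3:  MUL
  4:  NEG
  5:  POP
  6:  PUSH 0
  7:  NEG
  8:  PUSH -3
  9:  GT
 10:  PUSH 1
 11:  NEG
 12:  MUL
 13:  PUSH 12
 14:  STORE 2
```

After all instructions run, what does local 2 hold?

12

PUSH 12 : [12]
PUSH 4  : [12, 4]
MUL     : [48]
NEG     : [-48]
POP     : []
PUSH 0  : [0]
NEG     : [0]
PUSH -3 : [0, -3]
GT      : [1]
PUSH 1  : [1, 1]
NEG     : [1, -1]
MUL     : [-1]
PUSH 12 : [-1, 12]
STORE 2 : [-1]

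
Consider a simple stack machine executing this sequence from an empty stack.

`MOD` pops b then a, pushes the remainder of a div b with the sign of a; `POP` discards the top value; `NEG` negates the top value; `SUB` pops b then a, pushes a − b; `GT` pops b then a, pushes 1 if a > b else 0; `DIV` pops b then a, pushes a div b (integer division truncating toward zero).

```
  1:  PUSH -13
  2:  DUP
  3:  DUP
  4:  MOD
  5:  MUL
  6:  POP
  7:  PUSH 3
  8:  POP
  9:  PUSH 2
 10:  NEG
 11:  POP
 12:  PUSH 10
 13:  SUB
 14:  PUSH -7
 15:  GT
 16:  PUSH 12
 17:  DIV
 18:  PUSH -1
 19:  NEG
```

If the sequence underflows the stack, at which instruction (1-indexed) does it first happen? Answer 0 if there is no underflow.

PUSH -13 : -13
DUP      : -13 -13
DUP      : -13 -13 -13
MOD      : -13 0
MUL      : 0
POP      : (empty)
PUSH 3   : 3
POP      : (empty)
PUSH 2   : 2
NEG      : -2
POP      : (empty)
PUSH 10  : 10
SUB  — needs 2 operands, stack has 1 → underflow

13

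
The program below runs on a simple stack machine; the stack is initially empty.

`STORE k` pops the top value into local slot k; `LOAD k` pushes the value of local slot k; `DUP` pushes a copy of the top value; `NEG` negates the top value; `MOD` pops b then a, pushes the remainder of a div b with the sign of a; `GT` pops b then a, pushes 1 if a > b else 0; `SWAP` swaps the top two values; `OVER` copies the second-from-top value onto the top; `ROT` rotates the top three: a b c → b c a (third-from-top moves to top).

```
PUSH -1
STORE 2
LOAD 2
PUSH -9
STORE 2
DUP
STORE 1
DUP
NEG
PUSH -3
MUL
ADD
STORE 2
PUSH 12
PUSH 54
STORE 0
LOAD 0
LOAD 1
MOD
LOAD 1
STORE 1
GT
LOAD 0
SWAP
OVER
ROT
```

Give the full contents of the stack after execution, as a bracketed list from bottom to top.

PUSH -1 : [-1]
STORE 2 : []
LOAD 2  : [-1]
PUSH -9 : [-1, -9]
STORE 2 : [-1]
DUP     : [-1, -1]
STORE 1 : [-1]
DUP     : [-1, -1]
NEG     : [-1, 1]
PUSH -3 : [-1, 1, -3]
MUL     : [-1, -3]
ADD     : [-4]
STORE 2 : []
PUSH 12 : [12]
PUSH 54 : [12, 54]
STORE 0 : [12]
LOAD 0  : [12, 54]
LOAD 1  : [12, 54, -1]
MOD     : [12, 0]
LOAD 1  : [12, 0, -1]
STORE 1 : [12, 0]
GT      : [1]
LOAD 0  : [1, 54]
SWAP    : [54, 1]
OVER    : [54, 1, 54]
ROT     : [1, 54, 54]

[1, 54, 54]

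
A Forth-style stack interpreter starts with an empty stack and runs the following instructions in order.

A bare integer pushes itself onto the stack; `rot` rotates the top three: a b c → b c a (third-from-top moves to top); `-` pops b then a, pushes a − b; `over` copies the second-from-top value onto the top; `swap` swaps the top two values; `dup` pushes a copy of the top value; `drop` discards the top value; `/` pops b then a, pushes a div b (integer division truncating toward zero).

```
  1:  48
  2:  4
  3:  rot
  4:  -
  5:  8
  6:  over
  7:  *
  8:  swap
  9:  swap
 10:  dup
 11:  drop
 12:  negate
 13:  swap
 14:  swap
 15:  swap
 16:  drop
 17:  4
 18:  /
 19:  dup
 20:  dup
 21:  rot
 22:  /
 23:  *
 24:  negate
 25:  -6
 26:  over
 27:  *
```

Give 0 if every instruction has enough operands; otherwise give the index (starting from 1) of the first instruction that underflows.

48  [48]
4   [48, 4]
rot  — needs 3 operands, stack has 2 → underflow

3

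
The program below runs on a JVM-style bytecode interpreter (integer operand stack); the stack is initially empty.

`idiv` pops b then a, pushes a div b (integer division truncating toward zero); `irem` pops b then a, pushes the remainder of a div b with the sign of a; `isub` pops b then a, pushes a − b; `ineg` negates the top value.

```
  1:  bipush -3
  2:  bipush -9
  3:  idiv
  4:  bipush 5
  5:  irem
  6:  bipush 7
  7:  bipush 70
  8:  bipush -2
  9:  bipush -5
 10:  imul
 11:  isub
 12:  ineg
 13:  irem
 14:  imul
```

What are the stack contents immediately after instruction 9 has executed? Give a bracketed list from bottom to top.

bipush -3  -3
bipush -9  -3 -9
idiv       0
bipush 5   0 5
irem       0
bipush 7   0 7
bipush 70  0 7 70
bipush -2  0 7 70 -2
bipush -5  0 7 70 -2 -5

[0, 7, 70, -2, -5]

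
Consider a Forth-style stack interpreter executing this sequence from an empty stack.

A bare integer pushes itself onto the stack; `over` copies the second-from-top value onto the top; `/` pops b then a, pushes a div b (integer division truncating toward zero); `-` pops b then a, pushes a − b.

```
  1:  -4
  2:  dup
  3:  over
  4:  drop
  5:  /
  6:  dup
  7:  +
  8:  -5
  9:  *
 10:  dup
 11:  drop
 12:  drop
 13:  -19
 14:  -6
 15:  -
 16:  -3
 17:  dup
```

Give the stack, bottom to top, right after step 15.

[-13]

-4   → [-4]
dup  → [-4, -4]
over → [-4, -4, -4]
drop → [-4, -4]
/    → [1]
dup  → [1, 1]
+    → [2]
-5   → [2, -5]
*    → [-10]
dup  → [-10, -10]
drop → [-10]
drop → []
-19  → [-19]
-6   → [-19, -6]
-    → [-13]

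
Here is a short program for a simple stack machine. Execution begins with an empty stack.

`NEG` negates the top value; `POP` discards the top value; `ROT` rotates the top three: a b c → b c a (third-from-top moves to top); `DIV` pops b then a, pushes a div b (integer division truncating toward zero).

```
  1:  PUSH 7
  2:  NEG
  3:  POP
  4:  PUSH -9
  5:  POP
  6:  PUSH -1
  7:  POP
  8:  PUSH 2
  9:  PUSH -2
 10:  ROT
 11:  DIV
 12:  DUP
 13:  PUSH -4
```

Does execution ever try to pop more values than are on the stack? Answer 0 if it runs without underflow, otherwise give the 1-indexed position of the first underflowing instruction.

10

PUSH 7  → 7
NEG     → -7
POP     → (empty)
PUSH -9 → -9
POP     → (empty)
PUSH -1 → -1
POP     → (empty)
PUSH 2  → 2
PUSH -2 → 2 -2
ROT  — needs 3 operands, stack has 2 → underflow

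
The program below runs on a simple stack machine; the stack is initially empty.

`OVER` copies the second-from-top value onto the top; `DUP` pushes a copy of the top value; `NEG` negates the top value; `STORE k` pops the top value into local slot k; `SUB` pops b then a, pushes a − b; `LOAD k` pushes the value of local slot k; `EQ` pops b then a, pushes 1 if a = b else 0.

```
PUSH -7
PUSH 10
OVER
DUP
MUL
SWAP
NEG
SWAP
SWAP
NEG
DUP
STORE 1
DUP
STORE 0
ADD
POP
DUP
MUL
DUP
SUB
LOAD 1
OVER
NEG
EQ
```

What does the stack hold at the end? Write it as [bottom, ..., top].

[0, 0]

PUSH -7 : -7
PUSH 10 : -7 10
OVER    : -7 10 -7
DUP     : -7 10 -7 -7
MUL     : -7 10 49
SWAP    : -7 49 10
NEG     : -7 49 -10
SWAP    : -7 -10 49
SWAP    : -7 49 -10
NEG     : -7 49 10
DUP     : -7 49 10 10
STORE 1 : -7 49 10
DUP     : -7 49 10 10
STORE 0 : -7 49 10
ADD     : -7 59
POP     : -7
DUP     : -7 -7
MUL     : 49
DUP     : 49 49
SUB     : 0
LOAD 1  : 0 10
OVER    : 0 10 0
NEG     : 0 10 0
EQ      : 0 0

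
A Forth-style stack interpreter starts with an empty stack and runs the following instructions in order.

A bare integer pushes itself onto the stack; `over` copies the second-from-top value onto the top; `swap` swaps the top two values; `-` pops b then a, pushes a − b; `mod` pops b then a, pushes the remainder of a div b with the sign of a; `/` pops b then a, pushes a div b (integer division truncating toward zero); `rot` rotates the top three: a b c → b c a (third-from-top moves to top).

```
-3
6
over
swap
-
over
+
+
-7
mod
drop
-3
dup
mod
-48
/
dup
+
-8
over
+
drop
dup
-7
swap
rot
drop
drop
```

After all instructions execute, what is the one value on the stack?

-7

-3   : [-3]
6    : [-3, 6]
over : [-3, 6, -3]
swap : [-3, -3, 6]
-    : [-3, -9]
over : [-3, -9, -3]
+    : [-3, -12]
+    : [-15]
-7   : [-15, -7]
mod  : [-1]
drop : []
-3   : [-3]
dup  : [-3, -3]
mod  : [0]
-48  : [0, -48]
/    : [0]
dup  : [0, 0]
+    : [0]
-8   : [0, -8]
over : [0, -8, 0]
+    : [0, -8]
drop : [0]
dup  : [0, 0]
-7   : [0, 0, -7]
swap : [0, -7, 0]
rot  : [-7, 0, 0]
drop : [-7, 0]
drop : [-7]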